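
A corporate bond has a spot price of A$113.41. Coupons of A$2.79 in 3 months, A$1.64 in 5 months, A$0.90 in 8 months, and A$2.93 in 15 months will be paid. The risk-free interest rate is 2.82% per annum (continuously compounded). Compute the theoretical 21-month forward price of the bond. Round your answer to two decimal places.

A$110.63

PV(coupons) I = 2.79·e^(−0.0282·3/12) + 1.64·e^(−0.0282·5/12) + 0.90·e^(−0.0282·8/12) + 2.93·e^(−0.0282·15/12)
I = 2.7704 + 1.6208 + 0.8832 + 2.8285 = 8.1029
F = (S − I)·e^(rT) = (113.41 − 8.1029) · e^(0.0282·21/12)
= 105.3071 · e^0.049350 = 105.3071 × 1.050588 = A$110.63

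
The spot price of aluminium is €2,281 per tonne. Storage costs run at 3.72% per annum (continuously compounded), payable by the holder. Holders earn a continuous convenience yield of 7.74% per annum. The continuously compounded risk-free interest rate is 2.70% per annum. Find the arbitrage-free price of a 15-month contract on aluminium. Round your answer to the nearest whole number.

Net carry = r + u − y = 0.0270 + 0.0372 − 0.0774 = -0.0132
F = S·e^((r+u−y)T) = 2281 · e^(-0.0132 × 15/12) = 2281 · e^-0.016500
= 2281 × 0.983635 = €2,244 per tonne

€2,244 per tonne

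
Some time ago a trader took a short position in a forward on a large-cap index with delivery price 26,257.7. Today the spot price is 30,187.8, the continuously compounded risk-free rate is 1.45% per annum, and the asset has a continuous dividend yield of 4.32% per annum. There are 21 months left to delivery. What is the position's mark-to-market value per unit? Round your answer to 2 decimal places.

Current fair forward for the remaining 21 months: F = S·e^((r − q)·T), (r − q) = 0.0145 − 0.0432 = -0.0287
F = 30187.8 · e^(-0.0287 × 21/12) = 30187.8 × 0.95101542 = 28709.0633
Value of long forward = (F − K)·e^(−rT) = (28709.0633 − 26257.7) · e^(−0.0145·21/12)
= 2451.3633 × 0.97494424 = 2389.94
Short position value = −(long value) = -2389.94

-2389.94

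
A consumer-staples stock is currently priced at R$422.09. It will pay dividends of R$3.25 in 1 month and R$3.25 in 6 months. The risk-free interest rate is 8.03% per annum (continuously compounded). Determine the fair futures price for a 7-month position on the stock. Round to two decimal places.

R$435.68

PV(dividends) I = 3.25·e^(−0.0803·1/12) + 3.25·e^(−0.0803·6/12)
I = 3.2283 + 3.1221 = 6.3504
F = (S − I)·e^(rT) = (422.09 − 6.3504) · e^(0.0803·7/12)
= 415.7396 · e^0.046842 = 415.7396 × 1.047956 = R$435.68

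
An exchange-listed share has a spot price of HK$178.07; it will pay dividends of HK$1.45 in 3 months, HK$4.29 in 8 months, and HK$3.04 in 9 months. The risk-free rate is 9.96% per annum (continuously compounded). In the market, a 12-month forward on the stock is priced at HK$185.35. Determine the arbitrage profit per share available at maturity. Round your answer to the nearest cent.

PV(dividends) I = 1.45·e^(−0.0996·3/12) + 4.29·e^(−0.0996·8/12) + 3.04·e^(−0.0996·9/12) = 8.2499
Fair forward F* = (S − I)·e^(rT) = (178.07 − 8.2499)·e^0.099600 = 169.8201 × 1.104729 = 187.6052
Market HK$185.35 < fair 187.6052: forward underpriced → reverse cash-and-carry (short the stock, invest proceeds at r, pay the dividends, go long the forward).
Profit at T = |F_mkt − F*| = |185.35 − 187.6052| = HK$2.26 per share

HK$2.26 per share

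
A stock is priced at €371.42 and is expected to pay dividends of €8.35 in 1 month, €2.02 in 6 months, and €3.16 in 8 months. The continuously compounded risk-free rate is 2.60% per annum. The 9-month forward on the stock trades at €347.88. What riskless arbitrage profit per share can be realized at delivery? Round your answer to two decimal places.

PV(dividends) I = 8.35·e^(−0.0260·1/12) + 2.02·e^(−0.0260·6/12) + 3.16·e^(−0.0260·8/12) = 13.4315
Fair forward F* = (S − I)·e^(rT) = (371.42 − 13.4315)·e^0.019500 = 357.9885 × 1.019691 = 365.0377
Market €347.88 < fair 365.0377: forward underpriced → reverse cash-and-carry (short the stock, invest proceeds at r, pay the dividends, go long the forward).
Profit at T = |F_mkt − F*| = |347.88 − 365.0377| = €17.16 per share

€17.16 per share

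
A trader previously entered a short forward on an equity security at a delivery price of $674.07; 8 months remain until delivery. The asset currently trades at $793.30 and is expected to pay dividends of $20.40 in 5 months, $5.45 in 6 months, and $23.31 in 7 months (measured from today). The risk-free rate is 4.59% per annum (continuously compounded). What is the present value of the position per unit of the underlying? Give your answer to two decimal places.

PV(remaining dividends) I = 20.40·e^(−0.0459·5/12) + 5.45·e^(−0.0459·6/12) + 23.31·e^(−0.0459·7/12) = 48.0341
Current forward F = (S − I)·e^(rT) = (793.30 − 48.0341)·e^(0.0459·8/12) = 745.2659 × 1.031073 = 768.4235
Value (long) = (F − K)·e^(−rT) = (768.4235 − 674.07) × 0.969863 = 91.5100
Short position value = −(long value) = -$91.51

-$91.51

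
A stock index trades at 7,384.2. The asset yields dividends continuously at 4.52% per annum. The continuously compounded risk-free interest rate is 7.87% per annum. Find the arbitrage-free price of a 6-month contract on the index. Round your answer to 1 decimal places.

7,508.9

F = S·e^((r − q)T) = 7384.2 · e^((0.0787 − 0.0452) × 6/12)
= 7384.2 · e^0.016750 = 7384.2 × 1.016891
F = 7,508.9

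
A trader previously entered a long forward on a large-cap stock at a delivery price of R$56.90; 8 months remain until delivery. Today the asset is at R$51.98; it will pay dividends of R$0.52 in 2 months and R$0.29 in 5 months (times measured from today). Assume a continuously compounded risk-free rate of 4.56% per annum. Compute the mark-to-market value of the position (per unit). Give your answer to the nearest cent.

PV(remaining dividends) I = 0.52·e^(−0.0456·2/12) + 0.29·e^(−0.0456·5/12) = 0.8006
Current forward F = (S − I)·e^(rT) = (51.98 − 0.8006)·e^(0.0456·8/12) = 51.1794 × 1.030867 = 52.7592
Value (long) = (F − K)·e^(−rT) = (52.7592 − 56.90) × 0.970057 = -4.0168
Value = -R$4.02

-R$4.02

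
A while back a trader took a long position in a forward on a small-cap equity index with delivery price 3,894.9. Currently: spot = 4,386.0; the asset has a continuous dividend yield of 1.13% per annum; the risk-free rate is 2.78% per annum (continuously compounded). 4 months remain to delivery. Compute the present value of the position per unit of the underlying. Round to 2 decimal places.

Current fair forward for the remaining 4 months: F = S·e^((r − q)·T), (r − q) = 0.0278 − 0.0113 = 0.0165
F = 4386.0 · e^(0.0165 × 4/12) = 4386.0 × 1.00551515 = 4410.1894
Value of long forward = (F − K)·e^(−rT) = (4410.1894 − 3894.9) · e^(−0.0278·4/12)
= 515.2894 × 0.99077614 = 510.54

510.54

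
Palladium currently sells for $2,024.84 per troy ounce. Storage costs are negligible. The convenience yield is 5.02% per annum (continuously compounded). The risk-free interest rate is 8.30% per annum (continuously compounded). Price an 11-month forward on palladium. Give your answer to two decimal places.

$2,086.64 per troy ounce

Net carry = r + u − y = 0.0830 + 0.0000 − 0.0502 = 0.0328
F = S·e^((r+u−y)T) = 2024.84 · e^(0.0328 × 11/12) = 2024.84 · e^0.03006667
= 2024.84 × 1.03052324 = $2,086.64 per troy ounce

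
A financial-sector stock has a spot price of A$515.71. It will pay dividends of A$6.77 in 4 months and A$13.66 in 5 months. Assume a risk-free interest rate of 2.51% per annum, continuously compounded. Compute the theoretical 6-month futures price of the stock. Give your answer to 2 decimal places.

A$501.74

PV(dividends) I = 6.77·e^(−0.0251·4/12) + 13.66·e^(−0.0251·5/12)
I = 6.7136 + 13.5179 = 20.2315
F = (S − I)·e^(rT) = (515.71 − 20.2315) · e^(0.0251·6/12)
= 495.4785 · e^0.012550 = 495.4785 × 1.012629 = A$501.74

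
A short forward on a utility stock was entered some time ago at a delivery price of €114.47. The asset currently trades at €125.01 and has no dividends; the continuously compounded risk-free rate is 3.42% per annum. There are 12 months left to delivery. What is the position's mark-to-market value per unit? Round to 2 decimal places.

Current fair forward for the remaining 12 months: F = S·e^(r·T), r = 0.0342
F = 125.01 · e^(0.0342 × 12/12) = 125.01 × 1.034792 = 129.3593
Value of long forward = (F − K)·e^(−rT) = (129.3593 − 114.47) · e^(−0.0342·12/12)
= 14.8893 × 0.966378 = 14.39
Short position value = −(long value) = -€14.39

-€14.39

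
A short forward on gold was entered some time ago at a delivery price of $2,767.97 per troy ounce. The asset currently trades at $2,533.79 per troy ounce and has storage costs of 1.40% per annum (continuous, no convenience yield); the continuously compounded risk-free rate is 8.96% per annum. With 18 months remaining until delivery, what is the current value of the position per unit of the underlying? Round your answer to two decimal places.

Current fair forward for the remaining 18 months: F = S·e^((r + u)·T), (r + u) = 0.0896 + 0.0140 = 0.1036
F = 2533.79 · e^(0.1036 × 18/12) = 2533.79 × 1.16812512 = 2959.7837
Value of long forward = (F − K)·e^(−rT) = (2959.7837 − 2767.97) · e^(−0.0896·18/12)
= 191.8137 × 0.87424030 = 167.69
Short position value = −(long value) = -$167.69

-$167.69 per troy ounce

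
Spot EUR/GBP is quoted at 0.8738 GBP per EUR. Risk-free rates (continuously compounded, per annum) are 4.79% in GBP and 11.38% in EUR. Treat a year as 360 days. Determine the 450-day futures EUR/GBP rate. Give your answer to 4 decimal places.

F = S·e^((r_GBP − r_EUR)T) = 0.8738 · e^((0.0479 − 0.1138) × 450/360)
= 0.8738 · e^-0.082375 = 0.8738 × 0.920927
F = 0.8047 GBP per EUR

0.8047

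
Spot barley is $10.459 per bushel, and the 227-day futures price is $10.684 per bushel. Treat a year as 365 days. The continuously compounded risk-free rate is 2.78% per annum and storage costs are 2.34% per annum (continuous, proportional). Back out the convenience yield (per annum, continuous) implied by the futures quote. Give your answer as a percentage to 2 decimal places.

F = S·e^((r+u−y)T) ⇒ (r+u−y) = ln(F/S)/T
ln(10.684/10.459) = 0.021284; /T ⇒ 0.034223
y = r + u − ln(F/S)/T = 0.0278 + 0.0234 − 0.034223 = 0.016977
y = 1.70%

1.70%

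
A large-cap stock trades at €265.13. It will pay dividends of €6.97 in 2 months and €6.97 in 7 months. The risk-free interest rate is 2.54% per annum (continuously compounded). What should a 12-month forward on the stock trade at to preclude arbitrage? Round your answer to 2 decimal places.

€257.79

PV(dividends) I = 6.97·e^(−0.0254·2/12) + 6.97·e^(−0.0254·7/12)
I = 6.9406 + 6.8675 = 13.8081
F = (S − I)·e^(rT) = (265.13 − 13.8081) · e^(0.0254·12/12)
= 251.3219 · e^0.025400 = 251.3219 × 1.025725 = €257.79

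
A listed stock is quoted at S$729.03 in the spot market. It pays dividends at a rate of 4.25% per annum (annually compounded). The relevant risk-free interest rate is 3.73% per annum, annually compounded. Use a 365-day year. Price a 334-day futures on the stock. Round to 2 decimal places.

S$725.70

F = S · (1+r)^T / (1+q)^T
= 729.03 × 1.034079 / 1.038821 = 729.03 × 0.995435
F = S$725.70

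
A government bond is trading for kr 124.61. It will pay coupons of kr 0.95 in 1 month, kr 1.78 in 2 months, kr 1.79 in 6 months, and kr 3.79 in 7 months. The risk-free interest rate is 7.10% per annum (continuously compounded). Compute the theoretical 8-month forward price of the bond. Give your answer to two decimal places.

PV(coupons) I = 0.95·e^(−0.0710·1/12) + 1.78·e^(−0.0710·2/12) + 1.79·e^(−0.0710·6/12) + 3.79·e^(−0.0710·7/12)
I = 0.9444 + 1.7591 + 1.7276 + 3.6362 = 8.0673
F = (S − I)·e^(rT) = (124.61 − 8.0673) · e^(0.0710·8/12)
= 116.5427 · e^0.047333 = 116.5427 × 1.048471 = kr 122.19

kr 122.19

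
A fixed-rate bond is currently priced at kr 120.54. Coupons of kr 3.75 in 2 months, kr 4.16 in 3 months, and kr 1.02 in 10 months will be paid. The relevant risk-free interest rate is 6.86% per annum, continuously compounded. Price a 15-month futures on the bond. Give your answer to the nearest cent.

kr 121.79

PV(coupons) I = 3.75·e^(−0.0686·2/12) + 4.16·e^(−0.0686·3/12) + 1.02·e^(−0.0686·10/12)
I = 3.7074 + 4.0893 + 0.9633 = 8.7600
F = (S − I)·e^(rT) = (120.54 − 8.7600) · e^(0.0686·15/12)
= 111.7800 · e^0.085750 = 111.7800 × 1.089534 = kr 121.79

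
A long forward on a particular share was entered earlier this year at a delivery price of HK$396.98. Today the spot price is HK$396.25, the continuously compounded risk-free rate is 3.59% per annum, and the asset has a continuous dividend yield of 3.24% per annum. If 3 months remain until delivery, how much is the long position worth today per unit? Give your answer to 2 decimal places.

-HK$0.38

Current fair forward for the remaining 3 months: F = S·e^((r − q)·T), (r − q) = 0.0359 − 0.0324 = 0.0035
F = 396.25 · e^(0.0035 × 3/12) = 396.25 × 1.000875 = 396.5967
Value of long forward = (F − K)·e^(−rT) = (396.5967 − 396.98) · e^(−0.0359·3/12)
= -0.3833 × 0.991065 = -0.38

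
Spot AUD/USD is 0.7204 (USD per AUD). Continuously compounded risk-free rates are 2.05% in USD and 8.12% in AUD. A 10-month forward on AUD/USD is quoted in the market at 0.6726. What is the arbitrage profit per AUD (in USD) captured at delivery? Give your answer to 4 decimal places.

0.0123 per AUD (in USD)

Fair forward: F* = S·e^(carry·T), with carry = (r_USD − r_AUD) = 0.0205 − 0.0812 = -0.0607
F* = 0.7204 · e^(-0.0607 × 10/12) = 0.7204 · e^-0.050583 = 0.7204 × 0.950675 = 0.6849
Market 0.6726 < fair 0.6849: forward underpriced → reverse cash-and-carry (short spot, go long the forward).
At maturity, profit = |F_mkt − F*| = |0.6726 − 0.6849| = 0.0123 per AUD (in USD)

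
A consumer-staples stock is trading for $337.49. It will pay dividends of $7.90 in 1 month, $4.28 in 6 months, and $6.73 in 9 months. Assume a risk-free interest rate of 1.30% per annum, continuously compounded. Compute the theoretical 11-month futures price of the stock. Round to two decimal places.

PV(dividends) I = 7.90·e^(−0.0130·1/12) + 4.28·e^(−0.0130·6/12) + 6.73·e^(−0.0130·9/12)
I = 7.8914 + 4.2523 + 6.6647 = 18.8084
F = (S − I)·e^(rT) = (337.49 − 18.8084) · e^(0.0130·11/12)
= 318.6816 · e^0.011917 = 318.6816 × 1.011988 = $322.50

$322.50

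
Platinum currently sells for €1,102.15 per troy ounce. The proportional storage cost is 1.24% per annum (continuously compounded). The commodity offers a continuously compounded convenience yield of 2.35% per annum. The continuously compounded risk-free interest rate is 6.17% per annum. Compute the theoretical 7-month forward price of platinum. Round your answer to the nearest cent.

Net carry = r + u − y = 0.0617 + 0.0124 − 0.0235 = 0.0506
F = S·e^((r+u−y)T) = 1102.15 · e^(0.0506 × 7/12) = 1102.15 · e^0.02951667
= 1102.15 × 1.02995660 = €1,135.17 per troy ounce

€1,135.17 per troy ounce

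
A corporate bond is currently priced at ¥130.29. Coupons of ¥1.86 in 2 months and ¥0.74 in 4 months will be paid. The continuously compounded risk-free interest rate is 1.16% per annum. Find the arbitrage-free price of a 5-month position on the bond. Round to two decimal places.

¥128.32

PV(coupons) I = 1.86·e^(−0.0116·2/12) + 0.74·e^(−0.0116·4/12)
I = 1.8564 + 0.7371 = 2.5935
F = (S − I)·e^(rT) = (130.29 − 2.5935) · e^(0.0116·5/12)
= 127.6965 · e^0.004833 = 127.6965 × 1.004845 = ¥128.32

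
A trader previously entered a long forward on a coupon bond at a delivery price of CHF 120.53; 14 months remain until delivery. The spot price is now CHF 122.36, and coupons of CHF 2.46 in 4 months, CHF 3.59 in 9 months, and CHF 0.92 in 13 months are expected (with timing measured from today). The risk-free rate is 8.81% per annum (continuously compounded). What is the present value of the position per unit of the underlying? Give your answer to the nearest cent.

PV(remaining coupons) I = 2.46·e^(−0.0881·4/12) + 3.59·e^(−0.0881·9/12) + 0.92·e^(−0.0881·13/12) = 6.5855
Current forward F = (S − I)·e^(rT) = (122.36 − 6.5855)·e^(0.0881·14/12) = 115.7745 × 1.108251 = 128.3072
Value (long) = (F − K)·e^(−rT) = (128.3072 − 120.53) × 0.902322 = 7.0175
Value = CHF 7.02

CHF 7.02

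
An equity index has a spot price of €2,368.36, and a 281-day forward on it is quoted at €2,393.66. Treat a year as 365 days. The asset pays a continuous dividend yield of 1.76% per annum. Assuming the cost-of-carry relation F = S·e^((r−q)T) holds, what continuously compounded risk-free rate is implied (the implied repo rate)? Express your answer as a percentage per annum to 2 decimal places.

3.14%

From F = S·e^((r−q)T): (r − q) = ln(F/S)/T
ln(2393.66/2368.36) = ln(1.010682) = 0.010625
(r − q) = 0.010625 / (281/365) = 0.013801
r = ln(F/S)/T + q = 0.013801 + 0.0176 = 0.031401
r = 3.14%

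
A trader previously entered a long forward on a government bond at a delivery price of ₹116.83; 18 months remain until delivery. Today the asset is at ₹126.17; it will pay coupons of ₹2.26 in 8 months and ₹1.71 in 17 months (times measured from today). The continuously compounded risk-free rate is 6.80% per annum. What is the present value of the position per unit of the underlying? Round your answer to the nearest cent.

₹16.96

PV(remaining coupons) I = 2.26·e^(−0.0680·8/12) + 1.71·e^(−0.0680·17/12) = 3.7128
Current forward F = (S − I)·e^(rT) = (126.17 − 3.7128)·e^(0.0680·18/12) = 122.4572 × 1.107383 = 135.6070
Value (long) = (F − K)·e^(−rT) = (135.6070 − 116.83) × 0.903030 = 16.9562
Value = ₹16.96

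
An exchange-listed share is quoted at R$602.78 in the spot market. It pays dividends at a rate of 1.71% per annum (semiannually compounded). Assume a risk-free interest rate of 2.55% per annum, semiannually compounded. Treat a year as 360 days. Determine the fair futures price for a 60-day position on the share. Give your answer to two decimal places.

F = S · (1+r/2)^(2T) / (1+q/2)^(2T)
= 602.78 × 1.004232 / 1.002842 = 602.78 × 1.001386
F = R$603.62

R$603.62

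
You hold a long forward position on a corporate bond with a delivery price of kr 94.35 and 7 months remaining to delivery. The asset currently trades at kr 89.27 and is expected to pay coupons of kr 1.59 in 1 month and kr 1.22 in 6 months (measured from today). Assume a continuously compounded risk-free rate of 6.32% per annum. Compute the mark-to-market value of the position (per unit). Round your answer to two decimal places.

PV(remaining coupons) I = 1.59·e^(−0.0632·1/12) + 1.22·e^(−0.0632·6/12) = 2.7637
Current forward F = (S − I)·e^(rT) = (89.27 − 2.7637)·e^(0.0632·7/12) = 86.5063 × 1.037555 = 89.7550
Value (long) = (F − K)·e^(−rT) = (89.7550 − 94.35) × 0.963805 = -4.4287
Value = -kr 4.43

-kr 4.43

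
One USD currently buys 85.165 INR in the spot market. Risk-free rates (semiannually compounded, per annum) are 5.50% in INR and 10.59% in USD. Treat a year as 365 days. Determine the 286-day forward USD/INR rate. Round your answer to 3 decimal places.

81.961

By covered interest parity, F = S · (1+r_INR/2)^(2T) / (1+r_USD/2)^(2T)
= 85.165 × 1.043431 / 1.084216 = 85.165 × 0.962383
F = 81.961 INR per USD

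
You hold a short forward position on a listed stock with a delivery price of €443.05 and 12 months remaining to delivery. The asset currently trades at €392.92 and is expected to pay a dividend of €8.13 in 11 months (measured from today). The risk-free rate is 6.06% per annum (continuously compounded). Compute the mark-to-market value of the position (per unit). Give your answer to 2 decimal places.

PV(remaining dividends) I = 8.13·e^(−0.0606·11/12) = 7.6907
Current forward F = (S − I)·e^(rT) = (392.92 − 7.6907)·e^(0.0606·12/12) = 385.2293 × 1.062474 = 409.2961
Value (long) = (F − K)·e^(−rT) = (409.2961 − 443.05) × 0.941200 = -31.7692
Short position value = −(long value) = €31.77

€31.77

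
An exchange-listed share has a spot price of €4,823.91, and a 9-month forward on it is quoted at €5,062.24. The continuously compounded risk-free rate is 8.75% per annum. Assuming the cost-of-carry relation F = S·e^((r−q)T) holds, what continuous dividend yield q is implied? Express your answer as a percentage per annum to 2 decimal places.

From F = S·e^((r−q)T): (r − q) = ln(F/S)/T
ln(5062.24/4823.91) = ln(1.049406) = 0.048224
(r − q) = 0.048224 / (9/12) = 0.064299
q = r − ln(F/S)/T = 0.0875 − 0.064299 = 0.023201
q = 2.32%

2.32%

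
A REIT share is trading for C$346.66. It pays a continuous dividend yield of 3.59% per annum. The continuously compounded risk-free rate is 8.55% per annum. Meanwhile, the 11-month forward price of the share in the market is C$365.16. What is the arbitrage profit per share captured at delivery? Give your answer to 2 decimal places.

C$2.37 per share

Fair forward: F* = S·e^(carry·T), with carry = (r − q) = 0.0855 − 0.0359 = 0.0496
F* = 346.66 · e^(0.0496 × 11/12) = 346.66 · e^0.045467 = 346.66 × 1.046516 = C$362.7852
Market C$365.16 > fair C$362.7852: forward overpriced → cash-and-carry (buy spot, short the forward).
At maturity, profit = |F_mkt − F*| = |365.16 − 362.7852| = C$2.37 per share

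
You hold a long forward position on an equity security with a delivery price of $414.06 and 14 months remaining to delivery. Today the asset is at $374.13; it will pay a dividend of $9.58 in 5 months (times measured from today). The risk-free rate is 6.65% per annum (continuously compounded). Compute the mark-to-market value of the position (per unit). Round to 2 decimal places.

PV(remaining dividends) I = 9.58·e^(−0.0665·5/12) = 9.3182
Current forward F = (S − I)·e^(rT) = (374.13 − 9.3182)·e^(0.0665·14/12) = 364.8118 × 1.080672 = 394.2419
Value (long) = (F − K)·e^(−rT) = (394.2419 − 414.06) × 0.925350 = -18.3387
Value = -$18.34

-$18.34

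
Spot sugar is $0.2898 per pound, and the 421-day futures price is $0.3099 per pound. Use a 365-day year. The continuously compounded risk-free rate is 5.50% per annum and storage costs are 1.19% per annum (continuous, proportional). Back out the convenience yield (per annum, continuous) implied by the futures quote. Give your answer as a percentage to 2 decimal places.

0.88%

F = S·e^((r+u−y)T) ⇒ (r+u−y) = ln(F/S)/T
ln(0.3099/0.2898) = 0.067059; /T ⇒ 0.058139
y = r + u − ln(F/S)/T = 0.0550 + 0.0119 − 0.058139 = 0.008761
y = 0.88%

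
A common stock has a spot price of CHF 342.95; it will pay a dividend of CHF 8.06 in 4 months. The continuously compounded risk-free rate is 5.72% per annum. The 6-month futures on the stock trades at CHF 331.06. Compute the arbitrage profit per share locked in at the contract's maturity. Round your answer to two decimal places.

CHF 13.70 per share

PV(dividends) I = 8.06·e^(−0.0572·4/12) = 7.9078
Fair futures F* = (S − I)·e^(rT) = (342.95 − 7.9078)·e^0.028600 = 335.0422 × 1.029013 = 344.7628
Market CHF 331.06 < fair 344.7628: forward underpriced → reverse cash-and-carry (short the stock, invest proceeds at r, pay the dividends, go long the forward).
Profit at T = |F_mkt − F*| = |331.06 − 344.7628| = CHF 13.70 per share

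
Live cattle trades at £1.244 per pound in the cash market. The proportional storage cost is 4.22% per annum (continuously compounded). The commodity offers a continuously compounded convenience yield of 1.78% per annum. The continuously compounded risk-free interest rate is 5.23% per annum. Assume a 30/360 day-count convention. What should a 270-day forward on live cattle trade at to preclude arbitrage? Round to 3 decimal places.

Net carry = r + u − y = 0.0523 + 0.0422 − 0.0178 = 0.0767
F = S·e^((r+u−y)T) = 1.244 · e^(0.0767 × 270/360) = 1.244 · e^0.057525
= 1.244 × 1.059212 = £1.318 per pound

£1.318 per pound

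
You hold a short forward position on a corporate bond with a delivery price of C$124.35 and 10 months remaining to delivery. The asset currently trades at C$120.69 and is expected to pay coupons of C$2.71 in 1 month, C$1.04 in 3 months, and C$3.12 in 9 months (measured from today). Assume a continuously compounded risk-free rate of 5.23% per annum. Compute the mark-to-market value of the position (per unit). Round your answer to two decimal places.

PV(remaining coupons) I = 2.71·e^(−0.0523·1/12) + 1.04·e^(−0.0523·3/12) + 3.12·e^(−0.0523·9/12) = 6.7247
Current forward F = (S − I)·e^(rT) = (120.69 − 6.7247)·e^(0.0523·10/12) = 113.9653 × 1.044547 = 119.0421
Value (long) = (F − K)·e^(−rT) = (119.0421 − 124.35) × 0.957353 = -5.0815
Short position value = −(long value) = C$5.08

C$5.08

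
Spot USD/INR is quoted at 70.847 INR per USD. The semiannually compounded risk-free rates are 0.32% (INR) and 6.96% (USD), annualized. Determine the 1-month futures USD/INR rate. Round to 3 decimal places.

70.463

By covered interest parity, F = S · (1+r_INR/2)^(2T) / (1+r_USD/2)^(2T)
= 70.847 × 1.000266 / 1.005718 = 70.847 × 0.994579
F = 70.463 INR per USD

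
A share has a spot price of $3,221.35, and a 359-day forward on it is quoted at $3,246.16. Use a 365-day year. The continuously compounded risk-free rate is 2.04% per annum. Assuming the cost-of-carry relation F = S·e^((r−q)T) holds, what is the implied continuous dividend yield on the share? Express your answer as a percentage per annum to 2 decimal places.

1.26%

From F = S·e^((r−q)T): (r − q) = ln(F/S)/T
ln(3246.16/3221.35) = ln(1.007702) = 0.007672
(r − q) = 0.007672 / (359/365) = 0.007800
q = r − ln(F/S)/T = 0.0204 − 0.007800 = 0.012600
q = 1.26%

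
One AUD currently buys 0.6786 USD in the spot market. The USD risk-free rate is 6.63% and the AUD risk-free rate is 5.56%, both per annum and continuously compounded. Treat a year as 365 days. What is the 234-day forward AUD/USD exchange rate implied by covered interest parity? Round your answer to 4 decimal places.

0.6833

F = S·e^((r_USD − r_AUD)T) = 0.6786 · e^((0.0663 − 0.0556) × 234/365)
= 0.6786 · e^0.006860 = 0.6786 × 1.006884
F = 0.6833 USD per AUD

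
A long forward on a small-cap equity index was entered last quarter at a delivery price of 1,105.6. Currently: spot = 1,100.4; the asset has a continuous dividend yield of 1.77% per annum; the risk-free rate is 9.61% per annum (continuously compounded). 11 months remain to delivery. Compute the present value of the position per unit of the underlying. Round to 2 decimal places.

70.32

Current fair forward for the remaining 11 months: F = S·e^((r − q)·T), (r − q) = 0.0961 − 0.0177 = 0.0784
F = 1100.4 · e^(0.0784 × 11/12) = 1100.4 × 1.07451207 = 1182.3931
Value of long forward = (F − K)·e^(−rT) = (1182.3931 − 1105.6) · e^(−0.0961·11/12)
= 76.7931 × 0.91567694 = 70.32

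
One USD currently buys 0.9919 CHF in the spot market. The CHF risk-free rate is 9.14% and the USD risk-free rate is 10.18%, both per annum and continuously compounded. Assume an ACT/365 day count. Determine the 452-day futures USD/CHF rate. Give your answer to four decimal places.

0.9792

F = S·e^((r_CHF − r_USD)T) = 0.9919 · e^((0.0914 − 0.1018) × 452/365)
= 0.9919 · e^-0.012879 = 0.9919 × 0.987204
F = 0.9792 CHF per USD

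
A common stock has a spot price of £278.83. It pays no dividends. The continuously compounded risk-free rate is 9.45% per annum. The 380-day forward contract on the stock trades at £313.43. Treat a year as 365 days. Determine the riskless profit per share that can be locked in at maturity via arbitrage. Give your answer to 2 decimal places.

£5.77 per share

Fair forward: F* = S·e^(carry·T), with carry = r = 0.0945
F* = 278.83 · e^(0.0945 × 380/365) = 278.83 · e^0.098384 = 278.83 × 1.103386 = £307.6571
Market £313.43 > fair £307.6571: forward overpriced → cash-and-carry (buy spot, short the forward).
At maturity, profit = |F_mkt − F*| = |313.43 − 307.6571| = £5.77 per share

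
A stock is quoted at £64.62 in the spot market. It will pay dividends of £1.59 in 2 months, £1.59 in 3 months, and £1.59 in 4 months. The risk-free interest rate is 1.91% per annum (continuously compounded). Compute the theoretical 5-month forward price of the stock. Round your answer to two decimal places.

PV(dividends) I = 1.59·e^(−0.0191·2/12) + 1.59·e^(−0.0191·3/12) + 1.59·e^(−0.0191·4/12)
I = 1.5849 + 1.5824 + 1.5799 = 4.7472
F = (S − I)·e^(rT) = (64.62 − 4.7472) · e^(0.0191·5/12)
= 59.8728 · e^0.007958 = 59.8728 × 1.007990 = £60.35

£60.35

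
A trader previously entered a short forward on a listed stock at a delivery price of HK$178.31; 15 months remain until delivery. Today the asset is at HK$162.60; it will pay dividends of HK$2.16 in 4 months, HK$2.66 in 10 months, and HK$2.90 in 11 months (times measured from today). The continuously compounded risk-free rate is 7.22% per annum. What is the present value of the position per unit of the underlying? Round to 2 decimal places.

PV(remaining dividends) I = 2.16·e^(−0.0722·4/12) + 2.66·e^(−0.0722·10/12) + 2.90·e^(−0.0722·11/12) = 7.3276
Current forward F = (S − I)·e^(rT) = (162.60 − 7.3276)·e^(0.0722·15/12) = 155.2724 × 1.094448 = 169.9376
Value (long) = (F − K)·e^(−rT) = (169.9376 − 178.31) × 0.913703 = -7.6499
Short position value = −(long value) = HK$7.65

HK$7.65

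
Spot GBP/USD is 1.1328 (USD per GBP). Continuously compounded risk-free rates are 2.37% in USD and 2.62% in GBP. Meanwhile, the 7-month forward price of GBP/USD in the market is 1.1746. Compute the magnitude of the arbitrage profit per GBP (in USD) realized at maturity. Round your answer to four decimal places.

Fair forward: F* = S·e^(carry·T), with carry = (r_USD − r_GBP) = 0.0237 − 0.0262 = -0.0025
F* = 1.1328 · e^(-0.0025 × 7/12) = 1.1328 · e^-0.001458 = 1.1328 × 0.998543 = 1.1311
Market 1.1746 > fair 1.1311: forward overpriced → cash-and-carry (buy spot, short the forward).
At maturity, profit = |F_mkt − F*| = |1.1746 − 1.1311| = 0.0435 per GBP (in USD)

0.0435 per GBP (in USD)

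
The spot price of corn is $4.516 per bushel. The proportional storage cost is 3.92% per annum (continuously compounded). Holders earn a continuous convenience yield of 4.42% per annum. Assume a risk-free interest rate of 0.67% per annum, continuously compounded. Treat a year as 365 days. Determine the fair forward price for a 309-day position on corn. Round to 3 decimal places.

Net carry = r + u − y = 0.0067 + 0.0392 − 0.0442 = 0.0017
F = S·e^((r+u−y)T) = 4.516 · e^(0.0017 × 309/365) = 4.516 · e^0.001439
= 4.516 × 1.001440 = $4.523 per bushel

$4.523 per bushel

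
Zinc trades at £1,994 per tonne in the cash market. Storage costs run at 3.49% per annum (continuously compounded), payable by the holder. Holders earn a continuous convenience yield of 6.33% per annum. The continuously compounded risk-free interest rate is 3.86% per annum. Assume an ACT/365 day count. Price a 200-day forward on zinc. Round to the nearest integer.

£2,005 per tonne

Net carry = r + u − y = 0.0386 + 0.0349 − 0.0633 = 0.0102
F = S·e^((r+u−y)T) = 1994 · e^(0.0102 × 200/365) = 1994 · e^0.005589
= 1994 × 1.005605 = £2,005 per tonne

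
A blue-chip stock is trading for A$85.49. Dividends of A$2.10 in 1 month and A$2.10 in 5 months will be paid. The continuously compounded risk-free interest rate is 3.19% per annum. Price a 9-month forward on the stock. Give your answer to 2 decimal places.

A$83.29

PV(dividends) I = 2.10·e^(−0.0319·1/12) + 2.10·e^(−0.0319·5/12)
I = 2.0944 + 2.0723 = 4.1667
F = (S − I)·e^(rT) = (85.49 − 4.1667) · e^(0.0319·9/12)
= 81.3233 · e^0.023925 = 81.3233 × 1.024213 = A$83.29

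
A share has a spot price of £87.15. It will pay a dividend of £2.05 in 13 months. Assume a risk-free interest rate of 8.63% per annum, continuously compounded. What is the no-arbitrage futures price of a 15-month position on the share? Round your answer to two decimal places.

£95.00

PV(dividends) I = 2.05·e^(−0.0863·13/12)
I = 1.8670
F = (S − I)·e^(rT) = (87.15 − 1.8670) · e^(0.0863·15/12)
= 85.2830 · e^0.107875 = 85.2830 × 1.113908 = £95.00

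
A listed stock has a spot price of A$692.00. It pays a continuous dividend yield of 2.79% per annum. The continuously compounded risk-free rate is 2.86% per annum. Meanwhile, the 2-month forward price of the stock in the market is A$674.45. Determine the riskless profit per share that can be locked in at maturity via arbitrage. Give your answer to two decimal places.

Fair forward: F* = S·e^(carry·T), with carry = (r − q) = 0.0286 − 0.0279 = 0.0007
F* = 692.00 · e^(0.0007 × 2/12) = 692.00 · e^0.000117 = 692.00 × 1.000117 = A$692.0810
Market A$674.45 < fair A$692.0810: forward underpriced → reverse cash-and-carry (short spot, go long the forward).
At maturity, profit = |F_mkt − F*| = |674.45 − 692.0810| = A$17.63 per share

A$17.63 per share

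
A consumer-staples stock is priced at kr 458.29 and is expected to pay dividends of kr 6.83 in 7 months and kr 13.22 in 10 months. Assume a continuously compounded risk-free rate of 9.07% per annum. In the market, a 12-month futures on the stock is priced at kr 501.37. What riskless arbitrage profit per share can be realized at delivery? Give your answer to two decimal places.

kr 20.08 per share

PV(dividends) I = 6.83·e^(−0.0907·7/12) + 13.22·e^(−0.0907·10/12) = 18.7356
Fair futures F* = (S − I)·e^(rT) = (458.29 − 18.7356)·e^0.090700 = 439.5544 × 1.094940 = 481.2857
Market kr 501.37 > fair 481.2857: forward overpriced → cash-and-carry (borrow at r, buy the stock and collect the dividends, short the forward).
Profit at T = |F_mkt − F*| = |501.37 − 481.2857| = kr 20.08 per share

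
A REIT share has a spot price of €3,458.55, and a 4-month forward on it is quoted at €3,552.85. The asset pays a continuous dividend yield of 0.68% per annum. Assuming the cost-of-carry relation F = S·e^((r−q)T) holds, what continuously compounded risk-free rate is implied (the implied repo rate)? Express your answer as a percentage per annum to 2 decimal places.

From F = S·e^((r−q)T): (r − q) = ln(F/S)/T
ln(3552.85/3458.55) = ln(1.027266) = 0.026901
(r − q) = 0.026901 / (4/12) = 0.080703
r = ln(F/S)/T + q = 0.080703 + 0.0068 = 0.087503
r = 8.75%

8.75%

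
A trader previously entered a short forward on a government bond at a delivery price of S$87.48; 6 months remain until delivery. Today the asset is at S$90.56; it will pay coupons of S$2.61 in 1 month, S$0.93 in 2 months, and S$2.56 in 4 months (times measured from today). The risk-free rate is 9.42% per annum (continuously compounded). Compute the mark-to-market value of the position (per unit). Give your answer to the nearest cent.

PV(remaining coupons) I = 2.61·e^(−0.0942·1/12) + 0.93·e^(−0.0942·2/12) + 2.56·e^(−0.0942·4/12) = 5.9860
Current forward F = (S − I)·e^(rT) = (90.56 − 5.9860)·e^(0.0942·6/12) = 84.5740 × 1.048227 = 88.6528
Value (long) = (F − K)·e^(−rT) = (88.6528 − 87.48) × 0.953992 = 1.1188
Short position value = −(long value) = -S$1.12

-S$1.12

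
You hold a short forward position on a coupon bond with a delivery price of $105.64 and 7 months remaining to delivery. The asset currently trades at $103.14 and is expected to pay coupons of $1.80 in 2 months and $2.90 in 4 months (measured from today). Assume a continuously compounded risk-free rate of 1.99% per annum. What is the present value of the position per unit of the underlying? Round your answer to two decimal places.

$5.96

PV(remaining coupons) I = 1.80·e^(−0.0199·2/12) + 2.90·e^(−0.0199·4/12) = 4.6749
Current forward F = (S − I)·e^(rT) = (103.14 − 4.6749)·e^(0.0199·7/12) = 98.4651 × 1.011676 = 99.6148
Value (long) = (F − K)·e^(−rT) = (99.6148 − 105.64) × 0.988459 = -5.9557
Short position value = −(long value) = $5.96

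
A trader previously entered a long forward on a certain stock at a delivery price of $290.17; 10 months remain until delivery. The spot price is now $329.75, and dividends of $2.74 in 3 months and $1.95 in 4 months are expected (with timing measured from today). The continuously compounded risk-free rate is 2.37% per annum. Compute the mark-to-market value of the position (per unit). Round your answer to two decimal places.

$40.60

PV(remaining dividends) I = 2.74·e^(−0.0237·3/12) + 1.95·e^(−0.0237·4/12) = 4.6585
Current forward F = (S − I)·e^(rT) = (329.75 − 4.6585)·e^(0.0237·10/12) = 325.0915 × 1.019946 = 331.5758
Value (long) = (F − K)·e^(−rT) = (331.5758 − 290.17) × 0.980444 = 40.5961
Value = $40.60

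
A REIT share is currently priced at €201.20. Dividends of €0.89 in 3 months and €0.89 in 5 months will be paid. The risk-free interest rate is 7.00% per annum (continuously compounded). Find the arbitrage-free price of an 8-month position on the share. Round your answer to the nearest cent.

€208.99

PV(dividends) I = 0.89·e^(−0.0700·3/12) + 0.89·e^(−0.0700·5/12)
I = 0.8746 + 0.8644 = 1.7390
F = (S − I)·e^(rT) = (201.20 − 1.7390) · e^(0.0700·8/12)
= 199.4610 · e^0.046667 = 199.4610 × 1.047773 = €208.99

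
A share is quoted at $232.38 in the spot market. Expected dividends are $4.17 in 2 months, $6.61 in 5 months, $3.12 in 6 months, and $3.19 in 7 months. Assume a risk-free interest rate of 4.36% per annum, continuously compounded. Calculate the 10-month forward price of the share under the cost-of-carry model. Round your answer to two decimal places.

PV(dividends) I = 4.17·e^(−0.0436·2/12) + 6.61·e^(−0.0436·5/12) + 3.12·e^(−0.0436·6/12) + 3.19·e^(−0.0436·7/12)
I = 4.1398 + 6.4910 + 3.0527 + 3.1099 = 16.7934
F = (S − I)·e^(rT) = (232.38 − 16.7934) · e^(0.0436·10/12)
= 215.5866 · e^0.036333 = 215.5866 × 1.037001 = $223.56

$223.56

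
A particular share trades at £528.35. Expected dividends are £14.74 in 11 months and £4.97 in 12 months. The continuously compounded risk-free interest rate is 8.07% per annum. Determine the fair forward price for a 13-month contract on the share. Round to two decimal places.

£556.68

PV(dividends) I = 14.74·e^(−0.0807·11/12) + 4.97·e^(−0.0807·12/12)
I = 13.6890 + 4.5847 = 18.2737
F = (S − I)·e^(rT) = (528.35 − 18.2737) · e^(0.0807·13/12)
= 510.0763 · e^0.087425 = 510.0763 × 1.091360 = £556.68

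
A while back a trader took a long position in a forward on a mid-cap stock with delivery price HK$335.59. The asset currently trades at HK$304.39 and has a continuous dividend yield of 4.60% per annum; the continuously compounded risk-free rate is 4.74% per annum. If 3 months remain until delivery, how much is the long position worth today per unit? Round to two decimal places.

-HK$30.73

Current fair forward for the remaining 3 months: F = S·e^((r − q)·T), (r − q) = 0.0474 − 0.0460 = 0.0014
F = 304.39 · e^(0.0014 × 3/12) = 304.39 × 1.000350 = 304.4965
Value of long forward = (F − K)·e^(−rT) = (304.4965 − 335.59) · e^(−0.0474·3/12)
= -31.0935 × 0.988220 = -30.73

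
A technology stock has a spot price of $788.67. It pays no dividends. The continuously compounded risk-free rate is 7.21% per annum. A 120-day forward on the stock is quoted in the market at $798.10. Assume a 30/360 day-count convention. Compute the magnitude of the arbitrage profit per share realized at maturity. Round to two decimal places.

Fair forward: F* = S·e^(carry·T), with carry = r = 0.0721
F* = 788.67 · e^(0.0721 × 120/360) = 788.67 · e^0.024033 = 788.67 × 1.024324 = $807.8536
Market $798.10 < fair $807.8536: forward underpriced → reverse cash-and-carry (short spot, go long the forward).
At maturity, profit = |F_mkt − F*| = |798.10 − 807.8536| = $9.75 per share

$9.75 per share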